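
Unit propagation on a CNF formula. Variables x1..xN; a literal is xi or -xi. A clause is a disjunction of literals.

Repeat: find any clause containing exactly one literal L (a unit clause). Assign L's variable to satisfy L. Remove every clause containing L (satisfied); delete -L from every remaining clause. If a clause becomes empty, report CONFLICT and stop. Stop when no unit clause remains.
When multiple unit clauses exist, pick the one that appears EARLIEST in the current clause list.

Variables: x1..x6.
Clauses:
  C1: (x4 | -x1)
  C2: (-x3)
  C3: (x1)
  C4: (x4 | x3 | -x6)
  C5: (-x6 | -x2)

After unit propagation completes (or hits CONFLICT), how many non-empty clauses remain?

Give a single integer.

unit clause [-3] forces x3=F; simplify:
  drop 3 from [4, 3, -6] -> [4, -6]
  satisfied 1 clause(s); 4 remain; assigned so far: [3]
unit clause [1] forces x1=T; simplify:
  drop -1 from [4, -1] -> [4]
  satisfied 1 clause(s); 3 remain; assigned so far: [1, 3]
unit clause [4] forces x4=T; simplify:
  satisfied 2 clause(s); 1 remain; assigned so far: [1, 3, 4]

Answer: 1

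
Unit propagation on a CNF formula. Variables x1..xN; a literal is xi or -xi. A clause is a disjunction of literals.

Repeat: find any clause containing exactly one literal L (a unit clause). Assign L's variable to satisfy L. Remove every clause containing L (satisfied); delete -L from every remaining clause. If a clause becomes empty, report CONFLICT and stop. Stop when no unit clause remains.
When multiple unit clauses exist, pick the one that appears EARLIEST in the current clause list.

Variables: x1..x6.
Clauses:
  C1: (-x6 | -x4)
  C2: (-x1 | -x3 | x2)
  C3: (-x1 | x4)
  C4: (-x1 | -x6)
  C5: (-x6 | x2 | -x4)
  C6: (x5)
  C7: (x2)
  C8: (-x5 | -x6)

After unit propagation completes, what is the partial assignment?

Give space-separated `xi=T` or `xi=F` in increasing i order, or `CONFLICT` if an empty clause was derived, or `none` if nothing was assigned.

Answer: x2=T x5=T x6=F

Derivation:
unit clause [5] forces x5=T; simplify:
  drop -5 from [-5, -6] -> [-6]
  satisfied 1 clause(s); 7 remain; assigned so far: [5]
unit clause [2] forces x2=T; simplify:
  satisfied 3 clause(s); 4 remain; assigned so far: [2, 5]
unit clause [-6] forces x6=F; simplify:
  satisfied 3 clause(s); 1 remain; assigned so far: [2, 5, 6]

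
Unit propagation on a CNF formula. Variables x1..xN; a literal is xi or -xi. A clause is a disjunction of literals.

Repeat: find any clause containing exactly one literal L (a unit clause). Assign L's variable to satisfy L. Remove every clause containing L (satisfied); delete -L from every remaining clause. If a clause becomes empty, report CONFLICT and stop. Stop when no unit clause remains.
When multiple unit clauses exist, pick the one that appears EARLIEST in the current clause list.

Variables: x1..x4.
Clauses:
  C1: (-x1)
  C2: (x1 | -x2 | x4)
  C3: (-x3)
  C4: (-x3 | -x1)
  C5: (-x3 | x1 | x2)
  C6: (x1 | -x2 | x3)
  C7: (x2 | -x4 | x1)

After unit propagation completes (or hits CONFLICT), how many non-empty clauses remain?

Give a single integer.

Answer: 0

Derivation:
unit clause [-1] forces x1=F; simplify:
  drop 1 from [1, -2, 4] -> [-2, 4]
  drop 1 from [-3, 1, 2] -> [-3, 2]
  drop 1 from [1, -2, 3] -> [-2, 3]
  drop 1 from [2, -4, 1] -> [2, -4]
  satisfied 2 clause(s); 5 remain; assigned so far: [1]
unit clause [-3] forces x3=F; simplify:
  drop 3 from [-2, 3] -> [-2]
  satisfied 2 clause(s); 3 remain; assigned so far: [1, 3]
unit clause [-2] forces x2=F; simplify:
  drop 2 from [2, -4] -> [-4]
  satisfied 2 clause(s); 1 remain; assigned so far: [1, 2, 3]
unit clause [-4] forces x4=F; simplify:
  satisfied 1 clause(s); 0 remain; assigned so far: [1, 2, 3, 4]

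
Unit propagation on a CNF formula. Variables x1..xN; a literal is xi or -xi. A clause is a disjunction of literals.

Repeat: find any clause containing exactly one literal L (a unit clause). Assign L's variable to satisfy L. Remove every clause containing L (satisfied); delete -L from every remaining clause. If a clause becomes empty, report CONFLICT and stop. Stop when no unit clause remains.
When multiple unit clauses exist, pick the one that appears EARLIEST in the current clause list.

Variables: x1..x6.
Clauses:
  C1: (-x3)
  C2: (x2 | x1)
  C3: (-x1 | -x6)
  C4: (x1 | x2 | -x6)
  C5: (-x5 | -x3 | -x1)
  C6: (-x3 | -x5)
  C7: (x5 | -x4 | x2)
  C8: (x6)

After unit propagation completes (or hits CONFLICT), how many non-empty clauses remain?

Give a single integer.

unit clause [-3] forces x3=F; simplify:
  satisfied 3 clause(s); 5 remain; assigned so far: [3]
unit clause [6] forces x6=T; simplify:
  drop -6 from [-1, -6] -> [-1]
  drop -6 from [1, 2, -6] -> [1, 2]
  satisfied 1 clause(s); 4 remain; assigned so far: [3, 6]
unit clause [-1] forces x1=F; simplify:
  drop 1 from [2, 1] -> [2]
  drop 1 from [1, 2] -> [2]
  satisfied 1 clause(s); 3 remain; assigned so far: [1, 3, 6]
unit clause [2] forces x2=T; simplify:
  satisfied 3 clause(s); 0 remain; assigned so far: [1, 2, 3, 6]

Answer: 0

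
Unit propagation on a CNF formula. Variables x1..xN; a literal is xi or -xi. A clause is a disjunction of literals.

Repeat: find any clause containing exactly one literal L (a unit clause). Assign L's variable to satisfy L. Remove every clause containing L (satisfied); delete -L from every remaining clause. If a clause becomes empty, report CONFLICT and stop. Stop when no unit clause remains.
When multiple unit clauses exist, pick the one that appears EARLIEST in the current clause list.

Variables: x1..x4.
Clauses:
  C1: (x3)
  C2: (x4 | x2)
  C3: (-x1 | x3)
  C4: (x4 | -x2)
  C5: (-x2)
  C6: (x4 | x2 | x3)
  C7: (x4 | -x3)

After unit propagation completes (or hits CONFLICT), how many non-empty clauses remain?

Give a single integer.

Answer: 0

Derivation:
unit clause [3] forces x3=T; simplify:
  drop -3 from [4, -3] -> [4]
  satisfied 3 clause(s); 4 remain; assigned so far: [3]
unit clause [-2] forces x2=F; simplify:
  drop 2 from [4, 2] -> [4]
  satisfied 2 clause(s); 2 remain; assigned so far: [2, 3]
unit clause [4] forces x4=T; simplify:
  satisfied 2 clause(s); 0 remain; assigned so far: [2, 3, 4]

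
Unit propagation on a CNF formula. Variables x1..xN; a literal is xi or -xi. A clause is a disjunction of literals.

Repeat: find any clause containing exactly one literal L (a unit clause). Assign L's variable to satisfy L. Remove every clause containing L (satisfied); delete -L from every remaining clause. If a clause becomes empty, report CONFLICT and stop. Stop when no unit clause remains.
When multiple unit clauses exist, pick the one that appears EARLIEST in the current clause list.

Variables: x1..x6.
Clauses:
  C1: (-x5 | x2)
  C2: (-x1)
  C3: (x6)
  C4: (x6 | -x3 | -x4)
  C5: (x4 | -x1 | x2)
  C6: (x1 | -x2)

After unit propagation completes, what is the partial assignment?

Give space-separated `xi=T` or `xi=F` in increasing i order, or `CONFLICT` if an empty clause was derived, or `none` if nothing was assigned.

unit clause [-1] forces x1=F; simplify:
  drop 1 from [1, -2] -> [-2]
  satisfied 2 clause(s); 4 remain; assigned so far: [1]
unit clause [6] forces x6=T; simplify:
  satisfied 2 clause(s); 2 remain; assigned so far: [1, 6]
unit clause [-2] forces x2=F; simplify:
  drop 2 from [-5, 2] -> [-5]
  satisfied 1 clause(s); 1 remain; assigned so far: [1, 2, 6]
unit clause [-5] forces x5=F; simplify:
  satisfied 1 clause(s); 0 remain; assigned so far: [1, 2, 5, 6]

Answer: x1=F x2=F x5=F x6=T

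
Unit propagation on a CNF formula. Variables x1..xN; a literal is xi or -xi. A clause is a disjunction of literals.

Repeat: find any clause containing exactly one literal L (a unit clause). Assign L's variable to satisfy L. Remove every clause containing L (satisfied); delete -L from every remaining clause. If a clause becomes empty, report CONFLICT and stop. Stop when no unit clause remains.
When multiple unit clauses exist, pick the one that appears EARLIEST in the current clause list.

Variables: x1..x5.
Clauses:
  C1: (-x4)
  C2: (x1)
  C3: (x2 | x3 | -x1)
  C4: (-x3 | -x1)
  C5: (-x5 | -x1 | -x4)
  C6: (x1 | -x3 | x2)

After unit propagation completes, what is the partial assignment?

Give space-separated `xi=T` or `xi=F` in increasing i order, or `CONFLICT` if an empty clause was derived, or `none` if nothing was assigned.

Answer: x1=T x2=T x3=F x4=F

Derivation:
unit clause [-4] forces x4=F; simplify:
  satisfied 2 clause(s); 4 remain; assigned so far: [4]
unit clause [1] forces x1=T; simplify:
  drop -1 from [2, 3, -1] -> [2, 3]
  drop -1 from [-3, -1] -> [-3]
  satisfied 2 clause(s); 2 remain; assigned so far: [1, 4]
unit clause [-3] forces x3=F; simplify:
  drop 3 from [2, 3] -> [2]
  satisfied 1 clause(s); 1 remain; assigned so far: [1, 3, 4]
unit clause [2] forces x2=T; simplify:
  satisfied 1 clause(s); 0 remain; assigned so far: [1, 2, 3, 4]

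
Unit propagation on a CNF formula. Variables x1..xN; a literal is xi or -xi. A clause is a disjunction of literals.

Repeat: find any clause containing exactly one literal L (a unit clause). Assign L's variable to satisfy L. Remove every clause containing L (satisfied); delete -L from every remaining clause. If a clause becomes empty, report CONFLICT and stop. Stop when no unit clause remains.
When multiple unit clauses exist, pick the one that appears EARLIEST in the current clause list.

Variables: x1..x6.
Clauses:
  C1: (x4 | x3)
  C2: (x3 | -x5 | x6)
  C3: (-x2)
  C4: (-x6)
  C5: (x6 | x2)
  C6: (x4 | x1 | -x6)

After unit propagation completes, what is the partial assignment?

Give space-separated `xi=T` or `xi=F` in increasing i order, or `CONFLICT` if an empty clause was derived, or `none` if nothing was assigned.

unit clause [-2] forces x2=F; simplify:
  drop 2 from [6, 2] -> [6]
  satisfied 1 clause(s); 5 remain; assigned so far: [2]
unit clause [-6] forces x6=F; simplify:
  drop 6 from [3, -5, 6] -> [3, -5]
  drop 6 from [6] -> [] (empty!)
  satisfied 2 clause(s); 3 remain; assigned so far: [2, 6]
CONFLICT (empty clause)

Answer: CONFLICT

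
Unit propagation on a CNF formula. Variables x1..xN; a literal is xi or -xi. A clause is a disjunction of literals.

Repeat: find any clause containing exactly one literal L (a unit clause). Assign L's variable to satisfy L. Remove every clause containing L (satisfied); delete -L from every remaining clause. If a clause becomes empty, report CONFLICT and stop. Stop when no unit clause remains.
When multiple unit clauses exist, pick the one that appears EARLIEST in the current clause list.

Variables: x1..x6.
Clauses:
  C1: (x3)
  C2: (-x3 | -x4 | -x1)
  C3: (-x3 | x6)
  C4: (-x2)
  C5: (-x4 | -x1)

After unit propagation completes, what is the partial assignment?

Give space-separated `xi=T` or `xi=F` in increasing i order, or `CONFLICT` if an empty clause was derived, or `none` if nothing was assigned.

Answer: x2=F x3=T x6=T

Derivation:
unit clause [3] forces x3=T; simplify:
  drop -3 from [-3, -4, -1] -> [-4, -1]
  drop -3 from [-3, 6] -> [6]
  satisfied 1 clause(s); 4 remain; assigned so far: [3]
unit clause [6] forces x6=T; simplify:
  satisfied 1 clause(s); 3 remain; assigned so far: [3, 6]
unit clause [-2] forces x2=F; simplify:
  satisfied 1 clause(s); 2 remain; assigned so far: [2, 3, 6]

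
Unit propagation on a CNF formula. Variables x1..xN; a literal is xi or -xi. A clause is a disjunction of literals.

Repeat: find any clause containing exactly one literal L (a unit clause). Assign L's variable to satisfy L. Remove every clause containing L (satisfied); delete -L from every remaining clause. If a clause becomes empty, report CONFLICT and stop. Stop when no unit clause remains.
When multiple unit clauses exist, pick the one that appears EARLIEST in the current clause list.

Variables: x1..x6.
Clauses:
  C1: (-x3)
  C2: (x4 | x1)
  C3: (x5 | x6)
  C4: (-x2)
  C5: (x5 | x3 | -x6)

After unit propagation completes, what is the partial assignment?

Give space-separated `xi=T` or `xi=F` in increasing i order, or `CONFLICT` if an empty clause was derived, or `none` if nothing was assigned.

unit clause [-3] forces x3=F; simplify:
  drop 3 from [5, 3, -6] -> [5, -6]
  satisfied 1 clause(s); 4 remain; assigned so far: [3]
unit clause [-2] forces x2=F; simplify:
  satisfied 1 clause(s); 3 remain; assigned so far: [2, 3]

Answer: x2=F x3=F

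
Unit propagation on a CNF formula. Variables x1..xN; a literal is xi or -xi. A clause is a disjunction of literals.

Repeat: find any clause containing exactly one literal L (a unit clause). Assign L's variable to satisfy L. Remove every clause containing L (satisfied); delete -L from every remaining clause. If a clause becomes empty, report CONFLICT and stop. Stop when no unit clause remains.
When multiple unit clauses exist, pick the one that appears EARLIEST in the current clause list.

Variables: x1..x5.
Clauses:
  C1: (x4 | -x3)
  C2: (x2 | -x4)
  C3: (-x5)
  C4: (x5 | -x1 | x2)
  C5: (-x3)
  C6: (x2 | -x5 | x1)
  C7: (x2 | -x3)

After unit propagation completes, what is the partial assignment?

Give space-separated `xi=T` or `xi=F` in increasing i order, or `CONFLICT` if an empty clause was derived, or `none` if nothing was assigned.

Answer: x3=F x5=F

Derivation:
unit clause [-5] forces x5=F; simplify:
  drop 5 from [5, -1, 2] -> [-1, 2]
  satisfied 2 clause(s); 5 remain; assigned so far: [5]
unit clause [-3] forces x3=F; simplify:
  satisfied 3 clause(s); 2 remain; assigned so far: [3, 5]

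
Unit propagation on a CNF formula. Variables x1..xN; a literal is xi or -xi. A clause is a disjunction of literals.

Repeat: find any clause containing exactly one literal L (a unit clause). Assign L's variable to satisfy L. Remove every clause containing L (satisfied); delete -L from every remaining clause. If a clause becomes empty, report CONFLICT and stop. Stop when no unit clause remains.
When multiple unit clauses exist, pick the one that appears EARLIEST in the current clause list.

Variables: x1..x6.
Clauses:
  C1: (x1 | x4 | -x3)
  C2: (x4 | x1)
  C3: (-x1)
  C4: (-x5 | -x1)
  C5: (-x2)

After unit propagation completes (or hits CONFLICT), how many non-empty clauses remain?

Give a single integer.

Answer: 0

Derivation:
unit clause [-1] forces x1=F; simplify:
  drop 1 from [1, 4, -3] -> [4, -3]
  drop 1 from [4, 1] -> [4]
  satisfied 2 clause(s); 3 remain; assigned so far: [1]
unit clause [4] forces x4=T; simplify:
  satisfied 2 clause(s); 1 remain; assigned so far: [1, 4]
unit clause [-2] forces x2=F; simplify:
  satisfied 1 clause(s); 0 remain; assigned so far: [1, 2, 4]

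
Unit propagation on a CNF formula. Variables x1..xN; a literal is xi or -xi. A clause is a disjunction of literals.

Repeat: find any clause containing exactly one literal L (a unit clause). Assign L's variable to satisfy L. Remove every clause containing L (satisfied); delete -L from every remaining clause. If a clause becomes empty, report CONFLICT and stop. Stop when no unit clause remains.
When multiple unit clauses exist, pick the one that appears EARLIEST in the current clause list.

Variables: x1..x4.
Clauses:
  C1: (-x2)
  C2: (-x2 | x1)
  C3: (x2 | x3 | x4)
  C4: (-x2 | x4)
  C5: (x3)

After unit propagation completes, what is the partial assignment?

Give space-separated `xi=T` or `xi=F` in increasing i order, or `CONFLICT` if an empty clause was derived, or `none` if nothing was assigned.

Answer: x2=F x3=T

Derivation:
unit clause [-2] forces x2=F; simplify:
  drop 2 from [2, 3, 4] -> [3, 4]
  satisfied 3 clause(s); 2 remain; assigned so far: [2]
unit clause [3] forces x3=T; simplify:
  satisfied 2 clause(s); 0 remain; assigned so far: [2, 3]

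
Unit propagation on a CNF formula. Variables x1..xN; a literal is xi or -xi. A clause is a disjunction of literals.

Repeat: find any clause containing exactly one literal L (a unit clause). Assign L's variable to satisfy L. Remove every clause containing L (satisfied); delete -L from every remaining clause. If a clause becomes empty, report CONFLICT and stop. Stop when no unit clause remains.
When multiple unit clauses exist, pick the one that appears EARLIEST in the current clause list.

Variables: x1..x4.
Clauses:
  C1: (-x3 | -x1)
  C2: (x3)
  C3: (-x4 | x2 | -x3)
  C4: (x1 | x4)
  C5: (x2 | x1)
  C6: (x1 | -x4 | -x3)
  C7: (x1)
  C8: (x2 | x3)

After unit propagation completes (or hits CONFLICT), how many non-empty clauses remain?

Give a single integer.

Answer: 4

Derivation:
unit clause [3] forces x3=T; simplify:
  drop -3 from [-3, -1] -> [-1]
  drop -3 from [-4, 2, -3] -> [-4, 2]
  drop -3 from [1, -4, -3] -> [1, -4]
  satisfied 2 clause(s); 6 remain; assigned so far: [3]
unit clause [-1] forces x1=F; simplify:
  drop 1 from [1, 4] -> [4]
  drop 1 from [2, 1] -> [2]
  drop 1 from [1, -4] -> [-4]
  drop 1 from [1] -> [] (empty!)
  satisfied 1 clause(s); 5 remain; assigned so far: [1, 3]
CONFLICT (empty clause)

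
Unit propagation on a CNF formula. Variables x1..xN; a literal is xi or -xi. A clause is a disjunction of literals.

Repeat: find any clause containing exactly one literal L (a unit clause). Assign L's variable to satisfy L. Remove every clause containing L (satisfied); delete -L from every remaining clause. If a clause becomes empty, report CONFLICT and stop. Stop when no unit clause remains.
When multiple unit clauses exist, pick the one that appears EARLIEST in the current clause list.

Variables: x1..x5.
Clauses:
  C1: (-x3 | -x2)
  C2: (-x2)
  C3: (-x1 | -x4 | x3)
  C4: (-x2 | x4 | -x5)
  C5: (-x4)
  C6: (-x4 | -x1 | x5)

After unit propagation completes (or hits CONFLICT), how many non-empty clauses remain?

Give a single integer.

Answer: 0

Derivation:
unit clause [-2] forces x2=F; simplify:
  satisfied 3 clause(s); 3 remain; assigned so far: [2]
unit clause [-4] forces x4=F; simplify:
  satisfied 3 clause(s); 0 remain; assigned so far: [2, 4]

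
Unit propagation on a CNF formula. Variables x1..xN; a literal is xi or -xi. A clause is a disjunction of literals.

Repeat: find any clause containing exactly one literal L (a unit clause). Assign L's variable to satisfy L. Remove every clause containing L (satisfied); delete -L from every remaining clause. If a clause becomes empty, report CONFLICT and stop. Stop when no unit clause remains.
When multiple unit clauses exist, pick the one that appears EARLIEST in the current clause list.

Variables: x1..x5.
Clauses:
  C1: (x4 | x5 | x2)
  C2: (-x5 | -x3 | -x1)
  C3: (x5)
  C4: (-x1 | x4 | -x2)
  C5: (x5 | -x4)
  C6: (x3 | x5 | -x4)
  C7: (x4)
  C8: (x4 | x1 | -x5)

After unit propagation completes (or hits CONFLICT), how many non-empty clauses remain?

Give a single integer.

Answer: 1

Derivation:
unit clause [5] forces x5=T; simplify:
  drop -5 from [-5, -3, -1] -> [-3, -1]
  drop -5 from [4, 1, -5] -> [4, 1]
  satisfied 4 clause(s); 4 remain; assigned so far: [5]
unit clause [4] forces x4=T; simplify:
  satisfied 3 clause(s); 1 remain; assigned so far: [4, 5]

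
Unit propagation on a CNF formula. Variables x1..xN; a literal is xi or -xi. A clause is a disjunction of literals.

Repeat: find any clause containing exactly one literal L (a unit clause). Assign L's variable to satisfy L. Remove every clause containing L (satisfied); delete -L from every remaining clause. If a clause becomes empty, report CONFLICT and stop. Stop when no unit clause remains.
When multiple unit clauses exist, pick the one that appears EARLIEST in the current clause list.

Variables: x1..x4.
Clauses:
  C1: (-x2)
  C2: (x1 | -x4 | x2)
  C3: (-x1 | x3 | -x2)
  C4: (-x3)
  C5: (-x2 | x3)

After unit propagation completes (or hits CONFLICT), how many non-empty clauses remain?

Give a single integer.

Answer: 1

Derivation:
unit clause [-2] forces x2=F; simplify:
  drop 2 from [1, -4, 2] -> [1, -4]
  satisfied 3 clause(s); 2 remain; assigned so far: [2]
unit clause [-3] forces x3=F; simplify:
  satisfied 1 clause(s); 1 remain; assigned so far: [2, 3]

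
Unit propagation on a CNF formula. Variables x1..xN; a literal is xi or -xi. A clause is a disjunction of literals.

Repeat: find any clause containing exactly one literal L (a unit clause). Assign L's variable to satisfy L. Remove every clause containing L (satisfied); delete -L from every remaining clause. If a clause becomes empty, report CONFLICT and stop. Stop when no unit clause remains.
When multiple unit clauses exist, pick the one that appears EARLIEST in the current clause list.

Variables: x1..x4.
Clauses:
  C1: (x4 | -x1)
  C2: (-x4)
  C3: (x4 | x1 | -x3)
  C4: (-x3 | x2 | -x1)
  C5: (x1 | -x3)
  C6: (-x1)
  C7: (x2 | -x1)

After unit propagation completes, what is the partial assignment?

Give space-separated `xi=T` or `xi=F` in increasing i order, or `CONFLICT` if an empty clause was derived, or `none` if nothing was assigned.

unit clause [-4] forces x4=F; simplify:
  drop 4 from [4, -1] -> [-1]
  drop 4 from [4, 1, -3] -> [1, -3]
  satisfied 1 clause(s); 6 remain; assigned so far: [4]
unit clause [-1] forces x1=F; simplify:
  drop 1 from [1, -3] -> [-3]
  drop 1 from [1, -3] -> [-3]
  satisfied 4 clause(s); 2 remain; assigned so far: [1, 4]
unit clause [-3] forces x3=F; simplify:
  satisfied 2 clause(s); 0 remain; assigned so far: [1, 3, 4]

Answer: x1=F x3=F x4=F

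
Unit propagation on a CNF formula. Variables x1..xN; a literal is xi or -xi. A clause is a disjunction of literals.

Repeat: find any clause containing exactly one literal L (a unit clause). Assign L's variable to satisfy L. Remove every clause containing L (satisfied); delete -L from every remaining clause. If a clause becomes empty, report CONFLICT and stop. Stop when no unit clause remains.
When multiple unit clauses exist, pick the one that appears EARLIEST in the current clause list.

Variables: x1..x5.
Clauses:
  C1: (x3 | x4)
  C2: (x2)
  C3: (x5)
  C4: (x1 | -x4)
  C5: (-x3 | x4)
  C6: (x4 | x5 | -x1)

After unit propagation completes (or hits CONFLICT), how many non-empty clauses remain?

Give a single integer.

unit clause [2] forces x2=T; simplify:
  satisfied 1 clause(s); 5 remain; assigned so far: [2]
unit clause [5] forces x5=T; simplify:
  satisfied 2 clause(s); 3 remain; assigned so far: [2, 5]

Answer: 3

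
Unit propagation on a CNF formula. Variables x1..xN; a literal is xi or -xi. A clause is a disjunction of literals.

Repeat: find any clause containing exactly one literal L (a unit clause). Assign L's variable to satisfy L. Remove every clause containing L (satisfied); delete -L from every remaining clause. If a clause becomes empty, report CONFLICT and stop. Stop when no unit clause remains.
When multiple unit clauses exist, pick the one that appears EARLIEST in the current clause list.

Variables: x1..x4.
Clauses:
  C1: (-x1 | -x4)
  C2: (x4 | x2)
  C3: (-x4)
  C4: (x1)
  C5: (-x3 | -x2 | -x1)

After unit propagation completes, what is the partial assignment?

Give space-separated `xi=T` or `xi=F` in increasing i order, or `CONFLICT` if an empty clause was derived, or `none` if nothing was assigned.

Answer: x1=T x2=T x3=F x4=F

Derivation:
unit clause [-4] forces x4=F; simplify:
  drop 4 from [4, 2] -> [2]
  satisfied 2 clause(s); 3 remain; assigned so far: [4]
unit clause [2] forces x2=T; simplify:
  drop -2 from [-3, -2, -1] -> [-3, -1]
  satisfied 1 clause(s); 2 remain; assigned so far: [2, 4]
unit clause [1] forces x1=T; simplify:
  drop -1 from [-3, -1] -> [-3]
  satisfied 1 clause(s); 1 remain; assigned so far: [1, 2, 4]
unit clause [-3] forces x3=F; simplify:
  satisfied 1 clause(s); 0 remain; assigned so far: [1, 2, 3, 4]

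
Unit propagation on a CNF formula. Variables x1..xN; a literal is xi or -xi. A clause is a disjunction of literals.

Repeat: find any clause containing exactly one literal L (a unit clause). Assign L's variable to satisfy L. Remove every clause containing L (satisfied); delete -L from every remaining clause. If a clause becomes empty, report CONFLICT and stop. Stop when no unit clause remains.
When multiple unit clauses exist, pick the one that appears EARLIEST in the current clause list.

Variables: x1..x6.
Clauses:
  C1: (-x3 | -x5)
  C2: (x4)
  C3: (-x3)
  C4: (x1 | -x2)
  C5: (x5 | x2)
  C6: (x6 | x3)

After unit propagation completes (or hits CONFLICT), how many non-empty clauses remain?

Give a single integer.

Answer: 2

Derivation:
unit clause [4] forces x4=T; simplify:
  satisfied 1 clause(s); 5 remain; assigned so far: [4]
unit clause [-3] forces x3=F; simplify:
  drop 3 from [6, 3] -> [6]
  satisfied 2 clause(s); 3 remain; assigned so far: [3, 4]
unit clause [6] forces x6=T; simplify:
  satisfied 1 clause(s); 2 remain; assigned so far: [3, 4, 6]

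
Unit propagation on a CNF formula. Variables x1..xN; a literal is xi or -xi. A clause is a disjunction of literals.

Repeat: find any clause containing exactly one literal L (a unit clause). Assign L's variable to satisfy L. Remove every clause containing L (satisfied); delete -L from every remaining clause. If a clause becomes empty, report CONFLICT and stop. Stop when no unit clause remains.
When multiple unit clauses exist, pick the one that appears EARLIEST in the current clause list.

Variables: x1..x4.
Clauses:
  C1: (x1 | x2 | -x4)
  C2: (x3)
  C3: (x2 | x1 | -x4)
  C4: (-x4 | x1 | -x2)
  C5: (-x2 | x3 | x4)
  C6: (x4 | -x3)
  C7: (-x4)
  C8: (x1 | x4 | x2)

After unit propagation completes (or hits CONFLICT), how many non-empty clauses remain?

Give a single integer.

Answer: 3

Derivation:
unit clause [3] forces x3=T; simplify:
  drop -3 from [4, -3] -> [4]
  satisfied 2 clause(s); 6 remain; assigned so far: [3]
unit clause [4] forces x4=T; simplify:
  drop -4 from [1, 2, -4] -> [1, 2]
  drop -4 from [2, 1, -4] -> [2, 1]
  drop -4 from [-4, 1, -2] -> [1, -2]
  drop -4 from [-4] -> [] (empty!)
  satisfied 2 clause(s); 4 remain; assigned so far: [3, 4]
CONFLICT (empty clause)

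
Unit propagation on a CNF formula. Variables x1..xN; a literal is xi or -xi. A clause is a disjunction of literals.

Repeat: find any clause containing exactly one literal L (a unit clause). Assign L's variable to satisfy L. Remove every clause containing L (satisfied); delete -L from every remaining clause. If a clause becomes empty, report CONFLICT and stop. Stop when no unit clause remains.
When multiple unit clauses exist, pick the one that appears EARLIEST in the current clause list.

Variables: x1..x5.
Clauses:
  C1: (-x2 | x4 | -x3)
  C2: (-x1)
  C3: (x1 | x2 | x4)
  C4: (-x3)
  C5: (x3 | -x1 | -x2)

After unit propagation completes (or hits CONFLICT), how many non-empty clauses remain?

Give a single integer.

Answer: 1

Derivation:
unit clause [-1] forces x1=F; simplify:
  drop 1 from [1, 2, 4] -> [2, 4]
  satisfied 2 clause(s); 3 remain; assigned so far: [1]
unit clause [-3] forces x3=F; simplify:
  satisfied 2 clause(s); 1 remain; assigned so far: [1, 3]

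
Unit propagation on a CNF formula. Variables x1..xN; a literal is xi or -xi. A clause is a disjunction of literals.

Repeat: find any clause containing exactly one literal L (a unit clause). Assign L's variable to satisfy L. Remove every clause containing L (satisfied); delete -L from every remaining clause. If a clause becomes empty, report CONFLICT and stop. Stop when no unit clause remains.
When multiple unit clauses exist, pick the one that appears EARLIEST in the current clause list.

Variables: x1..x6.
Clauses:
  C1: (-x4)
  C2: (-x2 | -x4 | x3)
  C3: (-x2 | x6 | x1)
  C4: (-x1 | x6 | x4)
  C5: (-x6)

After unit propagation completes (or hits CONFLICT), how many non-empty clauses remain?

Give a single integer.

Answer: 0

Derivation:
unit clause [-4] forces x4=F; simplify:
  drop 4 from [-1, 6, 4] -> [-1, 6]
  satisfied 2 clause(s); 3 remain; assigned so far: [4]
unit clause [-6] forces x6=F; simplify:
  drop 6 from [-2, 6, 1] -> [-2, 1]
  drop 6 from [-1, 6] -> [-1]
  satisfied 1 clause(s); 2 remain; assigned so far: [4, 6]
unit clause [-1] forces x1=F; simplify:
  drop 1 from [-2, 1] -> [-2]
  satisfied 1 clause(s); 1 remain; assigned so far: [1, 4, 6]
unit clause [-2] forces x2=F; simplify:
  satisfied 1 clause(s); 0 remain; assigned so far: [1, 2, 4, 6]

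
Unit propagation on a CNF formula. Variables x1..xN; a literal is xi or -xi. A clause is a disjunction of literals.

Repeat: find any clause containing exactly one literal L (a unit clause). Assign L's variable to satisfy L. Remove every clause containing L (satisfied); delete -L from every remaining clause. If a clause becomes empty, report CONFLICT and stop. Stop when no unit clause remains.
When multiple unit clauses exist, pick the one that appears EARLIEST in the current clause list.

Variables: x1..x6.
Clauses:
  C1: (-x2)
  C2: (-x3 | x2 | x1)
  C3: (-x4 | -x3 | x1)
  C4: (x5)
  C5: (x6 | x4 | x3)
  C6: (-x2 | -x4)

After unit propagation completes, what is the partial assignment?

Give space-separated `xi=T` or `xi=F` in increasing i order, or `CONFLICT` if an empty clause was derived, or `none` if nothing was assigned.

Answer: x2=F x5=T

Derivation:
unit clause [-2] forces x2=F; simplify:
  drop 2 from [-3, 2, 1] -> [-3, 1]
  satisfied 2 clause(s); 4 remain; assigned so far: [2]
unit clause [5] forces x5=T; simplify:
  satisfied 1 clause(s); 3 remain; assigned so far: [2, 5]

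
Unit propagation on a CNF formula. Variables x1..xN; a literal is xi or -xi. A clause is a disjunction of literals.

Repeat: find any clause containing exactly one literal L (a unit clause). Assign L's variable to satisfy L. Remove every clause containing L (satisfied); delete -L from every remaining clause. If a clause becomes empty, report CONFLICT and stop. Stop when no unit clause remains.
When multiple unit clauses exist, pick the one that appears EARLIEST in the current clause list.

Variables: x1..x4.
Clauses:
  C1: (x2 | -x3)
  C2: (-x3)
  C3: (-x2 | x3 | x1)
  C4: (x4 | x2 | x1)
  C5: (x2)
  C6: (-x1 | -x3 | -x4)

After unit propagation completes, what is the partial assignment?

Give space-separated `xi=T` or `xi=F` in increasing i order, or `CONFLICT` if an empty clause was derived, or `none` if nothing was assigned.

Answer: x1=T x2=T x3=F

Derivation:
unit clause [-3] forces x3=F; simplify:
  drop 3 from [-2, 3, 1] -> [-2, 1]
  satisfied 3 clause(s); 3 remain; assigned so far: [3]
unit clause [2] forces x2=T; simplify:
  drop -2 from [-2, 1] -> [1]
  satisfied 2 clause(s); 1 remain; assigned so far: [2, 3]
unit clause [1] forces x1=T; simplify:
  satisfied 1 clause(s); 0 remain; assigned so far: [1, 2, 3]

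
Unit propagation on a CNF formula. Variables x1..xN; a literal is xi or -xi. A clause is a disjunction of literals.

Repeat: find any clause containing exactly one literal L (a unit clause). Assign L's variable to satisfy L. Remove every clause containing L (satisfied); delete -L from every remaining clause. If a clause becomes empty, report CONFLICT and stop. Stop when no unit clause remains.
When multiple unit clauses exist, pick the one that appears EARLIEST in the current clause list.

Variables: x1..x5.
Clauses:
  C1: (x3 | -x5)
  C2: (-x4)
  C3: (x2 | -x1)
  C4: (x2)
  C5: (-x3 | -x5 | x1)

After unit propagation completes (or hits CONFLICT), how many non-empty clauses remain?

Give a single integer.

Answer: 2

Derivation:
unit clause [-4] forces x4=F; simplify:
  satisfied 1 clause(s); 4 remain; assigned so far: [4]
unit clause [2] forces x2=T; simplify:
  satisfied 2 clause(s); 2 remain; assigned so far: [2, 4]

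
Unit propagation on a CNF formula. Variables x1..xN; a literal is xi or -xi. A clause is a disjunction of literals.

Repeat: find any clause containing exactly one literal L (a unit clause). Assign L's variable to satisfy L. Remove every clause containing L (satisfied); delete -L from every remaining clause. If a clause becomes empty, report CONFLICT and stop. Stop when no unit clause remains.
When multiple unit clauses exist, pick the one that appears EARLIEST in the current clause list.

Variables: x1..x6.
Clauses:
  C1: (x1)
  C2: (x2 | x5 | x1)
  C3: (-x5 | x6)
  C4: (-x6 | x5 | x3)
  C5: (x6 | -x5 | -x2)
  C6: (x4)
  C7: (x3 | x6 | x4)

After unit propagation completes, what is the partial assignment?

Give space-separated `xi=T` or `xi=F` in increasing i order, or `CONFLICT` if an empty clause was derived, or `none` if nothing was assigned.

unit clause [1] forces x1=T; simplify:
  satisfied 2 clause(s); 5 remain; assigned so far: [1]
unit clause [4] forces x4=T; simplify:
  satisfied 2 clause(s); 3 remain; assigned so far: [1, 4]

Answer: x1=T x4=T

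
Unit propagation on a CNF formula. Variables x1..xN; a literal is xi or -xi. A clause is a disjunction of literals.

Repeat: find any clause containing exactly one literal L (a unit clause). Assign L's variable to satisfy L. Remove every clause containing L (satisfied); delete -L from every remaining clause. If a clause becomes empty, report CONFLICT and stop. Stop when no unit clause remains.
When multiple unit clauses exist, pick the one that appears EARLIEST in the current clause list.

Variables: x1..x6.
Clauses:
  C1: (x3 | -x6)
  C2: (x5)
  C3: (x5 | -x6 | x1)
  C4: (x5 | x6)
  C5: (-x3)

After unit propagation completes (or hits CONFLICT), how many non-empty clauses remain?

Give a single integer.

Answer: 0

Derivation:
unit clause [5] forces x5=T; simplify:
  satisfied 3 clause(s); 2 remain; assigned so far: [5]
unit clause [-3] forces x3=F; simplify:
  drop 3 from [3, -6] -> [-6]
  satisfied 1 clause(s); 1 remain; assigned so far: [3, 5]
unit clause [-6] forces x6=F; simplify:
  satisfied 1 clause(s); 0 remain; assigned so far: [3, 5, 6]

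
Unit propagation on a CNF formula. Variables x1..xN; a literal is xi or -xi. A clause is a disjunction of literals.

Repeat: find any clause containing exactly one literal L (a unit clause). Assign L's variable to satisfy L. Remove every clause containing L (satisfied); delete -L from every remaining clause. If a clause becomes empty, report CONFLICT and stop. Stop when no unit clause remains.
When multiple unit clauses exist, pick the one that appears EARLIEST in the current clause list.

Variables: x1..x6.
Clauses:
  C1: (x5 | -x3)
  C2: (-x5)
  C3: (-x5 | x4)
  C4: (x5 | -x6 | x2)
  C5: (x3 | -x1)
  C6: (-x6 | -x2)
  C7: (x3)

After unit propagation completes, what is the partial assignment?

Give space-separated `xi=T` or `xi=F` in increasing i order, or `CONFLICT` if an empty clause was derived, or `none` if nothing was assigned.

unit clause [-5] forces x5=F; simplify:
  drop 5 from [5, -3] -> [-3]
  drop 5 from [5, -6, 2] -> [-6, 2]
  satisfied 2 clause(s); 5 remain; assigned so far: [5]
unit clause [-3] forces x3=F; simplify:
  drop 3 from [3, -1] -> [-1]
  drop 3 from [3] -> [] (empty!)
  satisfied 1 clause(s); 4 remain; assigned so far: [3, 5]
CONFLICT (empty clause)

Answer: CONFLICT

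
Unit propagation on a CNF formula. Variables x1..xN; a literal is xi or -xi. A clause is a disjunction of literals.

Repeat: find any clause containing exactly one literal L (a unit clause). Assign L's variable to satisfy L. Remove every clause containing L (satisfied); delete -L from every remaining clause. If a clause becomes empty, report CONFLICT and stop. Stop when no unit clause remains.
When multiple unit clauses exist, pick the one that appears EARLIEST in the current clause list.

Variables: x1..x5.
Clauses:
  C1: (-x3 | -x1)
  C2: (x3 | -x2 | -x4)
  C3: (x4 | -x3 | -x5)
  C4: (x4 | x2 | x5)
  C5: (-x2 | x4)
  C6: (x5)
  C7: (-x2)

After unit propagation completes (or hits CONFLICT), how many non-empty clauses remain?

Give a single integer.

unit clause [5] forces x5=T; simplify:
  drop -5 from [4, -3, -5] -> [4, -3]
  satisfied 2 clause(s); 5 remain; assigned so far: [5]
unit clause [-2] forces x2=F; simplify:
  satisfied 3 clause(s); 2 remain; assigned so far: [2, 5]

Answer: 2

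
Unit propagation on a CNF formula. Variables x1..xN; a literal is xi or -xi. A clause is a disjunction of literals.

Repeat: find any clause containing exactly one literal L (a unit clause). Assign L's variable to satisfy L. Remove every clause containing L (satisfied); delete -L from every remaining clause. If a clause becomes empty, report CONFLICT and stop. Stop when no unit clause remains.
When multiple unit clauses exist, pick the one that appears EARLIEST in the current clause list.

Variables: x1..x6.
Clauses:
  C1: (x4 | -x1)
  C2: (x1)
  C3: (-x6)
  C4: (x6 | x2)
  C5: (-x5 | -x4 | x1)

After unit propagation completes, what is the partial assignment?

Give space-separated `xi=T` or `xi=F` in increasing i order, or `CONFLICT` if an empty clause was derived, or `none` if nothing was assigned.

Answer: x1=T x2=T x4=T x6=F

Derivation:
unit clause [1] forces x1=T; simplify:
  drop -1 from [4, -1] -> [4]
  satisfied 2 clause(s); 3 remain; assigned so far: [1]
unit clause [4] forces x4=T; simplify:
  satisfied 1 clause(s); 2 remain; assigned so far: [1, 4]
unit clause [-6] forces x6=F; simplify:
  drop 6 from [6, 2] -> [2]
  satisfied 1 clause(s); 1 remain; assigned so far: [1, 4, 6]
unit clause [2] forces x2=T; simplify:
  satisfied 1 clause(s); 0 remain; assigned so far: [1, 2, 4, 6]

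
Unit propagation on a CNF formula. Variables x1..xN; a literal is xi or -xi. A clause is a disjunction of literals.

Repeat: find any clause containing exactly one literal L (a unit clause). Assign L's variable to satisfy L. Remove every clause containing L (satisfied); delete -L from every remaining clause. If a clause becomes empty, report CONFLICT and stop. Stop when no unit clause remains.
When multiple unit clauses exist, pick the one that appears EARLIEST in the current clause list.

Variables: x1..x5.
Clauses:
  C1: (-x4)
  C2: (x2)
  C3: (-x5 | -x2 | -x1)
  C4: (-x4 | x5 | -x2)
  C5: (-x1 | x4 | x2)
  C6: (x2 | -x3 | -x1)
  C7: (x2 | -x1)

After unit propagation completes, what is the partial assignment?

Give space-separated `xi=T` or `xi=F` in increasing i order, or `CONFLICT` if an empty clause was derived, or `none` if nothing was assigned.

unit clause [-4] forces x4=F; simplify:
  drop 4 from [-1, 4, 2] -> [-1, 2]
  satisfied 2 clause(s); 5 remain; assigned so far: [4]
unit clause [2] forces x2=T; simplify:
  drop -2 from [-5, -2, -1] -> [-5, -1]
  satisfied 4 clause(s); 1 remain; assigned so far: [2, 4]

Answer: x2=T x4=F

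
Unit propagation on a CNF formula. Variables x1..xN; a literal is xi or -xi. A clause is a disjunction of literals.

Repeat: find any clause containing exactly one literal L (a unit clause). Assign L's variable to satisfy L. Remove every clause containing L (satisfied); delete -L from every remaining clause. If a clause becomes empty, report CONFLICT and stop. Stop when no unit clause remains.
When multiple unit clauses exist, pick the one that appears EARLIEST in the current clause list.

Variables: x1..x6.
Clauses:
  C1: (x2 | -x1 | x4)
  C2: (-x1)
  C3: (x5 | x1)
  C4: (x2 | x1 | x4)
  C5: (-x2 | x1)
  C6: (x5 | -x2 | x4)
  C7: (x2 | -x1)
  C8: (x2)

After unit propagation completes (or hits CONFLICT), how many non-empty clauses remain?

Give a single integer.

unit clause [-1] forces x1=F; simplify:
  drop 1 from [5, 1] -> [5]
  drop 1 from [2, 1, 4] -> [2, 4]
  drop 1 from [-2, 1] -> [-2]
  satisfied 3 clause(s); 5 remain; assigned so far: [1]
unit clause [5] forces x5=T; simplify:
  satisfied 2 clause(s); 3 remain; assigned so far: [1, 5]
unit clause [-2] forces x2=F; simplify:
  drop 2 from [2, 4] -> [4]
  drop 2 from [2] -> [] (empty!)
  satisfied 1 clause(s); 2 remain; assigned so far: [1, 2, 5]
CONFLICT (empty clause)

Answer: 1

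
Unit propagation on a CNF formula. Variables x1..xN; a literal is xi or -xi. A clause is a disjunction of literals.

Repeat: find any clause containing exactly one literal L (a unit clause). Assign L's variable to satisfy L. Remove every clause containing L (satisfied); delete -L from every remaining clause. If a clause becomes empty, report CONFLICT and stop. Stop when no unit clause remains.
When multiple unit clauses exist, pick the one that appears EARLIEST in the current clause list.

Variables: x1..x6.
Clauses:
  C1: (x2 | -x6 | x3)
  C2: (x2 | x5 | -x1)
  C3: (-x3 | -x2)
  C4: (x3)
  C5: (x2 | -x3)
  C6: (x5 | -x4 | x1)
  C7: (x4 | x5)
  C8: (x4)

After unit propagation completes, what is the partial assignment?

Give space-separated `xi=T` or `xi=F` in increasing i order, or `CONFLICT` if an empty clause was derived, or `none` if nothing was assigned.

unit clause [3] forces x3=T; simplify:
  drop -3 from [-3, -2] -> [-2]
  drop -3 from [2, -3] -> [2]
  satisfied 2 clause(s); 6 remain; assigned so far: [3]
unit clause [-2] forces x2=F; simplify:
  drop 2 from [2, 5, -1] -> [5, -1]
  drop 2 from [2] -> [] (empty!)
  satisfied 1 clause(s); 5 remain; assigned so far: [2, 3]
CONFLICT (empty clause)

Answer: CONFLICT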